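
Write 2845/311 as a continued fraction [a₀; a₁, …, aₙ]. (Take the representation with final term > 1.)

[9; 6, 1, 3, 5, 2]

2845 = 9·311 + 46
311 = 6·46 + 35
46 = 1·35 + 11
35 = 3·11 + 2
11 = 5·2 + 1
2 = 2·1 + 0  (stop)
So 2845/311 = [9; 6, 1, 3, 5, 2].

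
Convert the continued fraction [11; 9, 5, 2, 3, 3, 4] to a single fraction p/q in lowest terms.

Fold from the inside: start with 4/1.
  3 + 1/4 = 13/4
  3 + 4/13 = 43/13
  2 + 13/43 = 99/43
  5 + 43/99 = 538/99
  9 + 99/538 = 4941/538
  11 + 538/4941 = 54889/4941

54889/4941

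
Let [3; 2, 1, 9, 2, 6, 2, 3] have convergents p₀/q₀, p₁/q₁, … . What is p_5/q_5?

1321/395

Using pₖ = aₖpₖ₋₁ + pₖ₋₂, qₖ = aₖqₖ₋₁ + qₖ₋₂ (with p₋₁=1, p₋₂=0, q₋₁=0, q₋₂=1):
  k=0: a=3, p=3, q=1
  k=1: a=2, p=7, q=2
  k=2: a=1, p=10, q=3
  k=3: a=9, p=97, q=29
  k=4: a=2, p=204, q=61
  k=5: a=6, p=1321, q=395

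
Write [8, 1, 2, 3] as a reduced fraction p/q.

87/10

Fold from the inside: start with 3/1.
  2 + 1/3 = 7/3
  1 + 3/7 = 10/7
  8 + 7/10 = 87/10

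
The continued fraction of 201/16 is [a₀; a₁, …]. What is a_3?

3

201 = 12·16 + 9   →  a_0 = 12
16 = 1·9 + 7   →  a_1 = 1
9 = 1·7 + 2   →  a_2 = 1
7 = 3·2 + 1   →  a_3 = 3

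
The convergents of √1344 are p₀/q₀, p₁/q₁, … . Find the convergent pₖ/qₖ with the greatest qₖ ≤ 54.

1943/53

√1344 = [36; 1, 1, 1, 17, 1, 1, 1, 72, …] (period length 8).
Convergents:
  p_0/q_0 = 36/1
  p_1/q_1 = 37/1
  p_2/q_2 = 73/2
  p_3/q_3 = 110/3
  p_4/q_4 = 1943/53
  p_5/q_5 = 2053/56
q_4 = 53 ≤ 54 < 56 = q_5, so the answer is 1943/53.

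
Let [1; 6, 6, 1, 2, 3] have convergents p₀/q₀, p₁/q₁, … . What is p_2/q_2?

Using pₖ = aₖpₖ₋₁ + pₖ₋₂, qₖ = aₖqₖ₋₁ + qₖ₋₂ (with p₋₁=1, p₋₂=0, q₋₁=0, q₋₂=1):
  k=0: a=1, p=1, q=1
  k=1: a=6, p=7, q=6
  k=2: a=6, p=43, q=37

43/37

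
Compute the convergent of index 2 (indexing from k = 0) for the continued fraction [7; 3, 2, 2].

Using pₖ = aₖpₖ₋₁ + pₖ₋₂, qₖ = aₖqₖ₋₁ + qₖ₋₂ (with p₋₁=1, p₋₂=0, q₋₁=0, q₋₂=1):
  k=0: a=7, p=7, q=1
  k=1: a=3, p=22, q=3
  k=2: a=2, p=51, q=7

51/7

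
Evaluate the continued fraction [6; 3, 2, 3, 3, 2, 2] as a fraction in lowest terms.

Fold from the inside: start with 2/1.
  2 + 1/2 = 5/2
  3 + 2/5 = 17/5
  3 + 5/17 = 56/17
  2 + 17/56 = 129/56
  3 + 56/129 = 443/129
  6 + 129/443 = 2787/443

2787/443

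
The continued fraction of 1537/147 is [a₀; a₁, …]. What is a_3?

1537 = 10·147 + 67   →  a_0 = 10
147 = 2·67 + 13   →  a_1 = 2
67 = 5·13 + 2   →  a_2 = 5
13 = 6·2 + 1   →  a_3 = 6

6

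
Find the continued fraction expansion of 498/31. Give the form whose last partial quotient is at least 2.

[16; 15, 2]

498 = 16×31 + 2
31 = 15×2 + 1
2 = 2×1 + 0  (stop)
So 498/31 = [16; 15, 2].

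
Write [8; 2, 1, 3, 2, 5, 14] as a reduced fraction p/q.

16127/1929

Fold from the inside: start with 14/1.
  5 + 1/14 = 71/14
  2 + 14/71 = 156/71
  3 + 71/156 = 539/156
  1 + 156/539 = 695/539
  2 + 539/695 = 1929/695
  8 + 695/1929 = 16127/1929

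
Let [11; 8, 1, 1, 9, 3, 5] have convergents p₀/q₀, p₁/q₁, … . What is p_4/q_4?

1801/162

Using pₖ = aₖpₖ₋₁ + pₖ₋₂, qₖ = aₖqₖ₋₁ + qₖ₋₂ (with p₋₁=1, p₋₂=0, q₋₁=0, q₋₂=1):
  k=0: a=11, p=11, q=1
  k=1: a=8, p=89, q=8
  k=2: a=1, p=100, q=9
  k=3: a=1, p=189, q=17
  k=4: a=9, p=1801, q=162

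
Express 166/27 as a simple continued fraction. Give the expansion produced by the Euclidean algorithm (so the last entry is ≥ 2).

166 = 6×27 + 4
27 = 6×4 + 3
4 = 1×3 + 1
3 = 3×1 + 0  (stop)
So 166/27 = [6; 6, 1, 3].

[6; 6, 1, 3]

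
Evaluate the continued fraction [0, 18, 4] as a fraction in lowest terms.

Fold from the inside: start with 4/1.
  18 + 1/4 = 73/4
  0 + 4/73 = 4/73

4/73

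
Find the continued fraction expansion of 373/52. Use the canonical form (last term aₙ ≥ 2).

373 = 7·52 + 9
52 = 5·9 + 7
9 = 1·7 + 2
7 = 3·2 + 1
2 = 2·1 + 0  (stop)
So 373/52 = [7; 5, 1, 3, 2].

[7; 5, 1, 3, 2]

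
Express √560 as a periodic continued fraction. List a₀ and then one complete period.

[23; 1, 1, 1, 46]

a₀ = ⌊√560⌋ = 23.
With m₀=0, d₀=1 and mₖ₊₁ = dₖaₖ − mₖ, dₖ₊₁ = (n − mₖ₊₁²)/dₖ, aₖ₊₁ = ⌊(a₀+mₖ₊₁)/dₖ₊₁⌋:
  k=1: m=23, d=31, a=1
  k=2: m=8, d=16, a=1
  k=3: m=8, d=31, a=1
  k=4: m=23, d=1, a=46
d=1 and a=2a₀=46 at k=4, so the next step gives (m, d) = (23, 31) again — its k=1 value — and the period has length 4.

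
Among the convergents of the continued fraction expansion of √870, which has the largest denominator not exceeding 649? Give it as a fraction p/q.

6961/236

√870 = [29; 2, 58, …] (period length 2).
Convergents:
  p_0/q_0 = 29/1
  p_1/q_1 = 59/2
  p_2/q_2 = 3451/117
  p_3/q_3 = 6961/236
  p_4/q_4 = 407189/13805
q_3 = 236 ≤ 649 < 13805 = q_4, so the answer is 6961/236.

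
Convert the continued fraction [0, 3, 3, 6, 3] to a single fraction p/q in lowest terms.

Fold from the inside: start with 3/1.
  6 + 1/3 = 19/3
  3 + 3/19 = 60/19
  3 + 19/60 = 199/60
  0 + 60/199 = 60/199

60/199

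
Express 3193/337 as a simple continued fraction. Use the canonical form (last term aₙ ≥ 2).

[9; 2, 9, 2, 2, 3]

3193 = 9×337 + 160
337 = 2×160 + 17
160 = 9×17 + 7
17 = 2×7 + 3
7 = 2×3 + 1
3 = 3×1 + 0  (stop)
So 3193/337 = [9; 2, 9, 2, 2, 3].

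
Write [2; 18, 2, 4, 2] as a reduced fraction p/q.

Using pₖ = aₖpₖ₋₁ + pₖ₋₂ and qₖ = aₖqₖ₋₁ + qₖ₋₂:
  k=0: a=2, p=2, q=1
  k=1: a=18, p=37, q=18
  k=2: a=2, p=76, q=37
  k=3: a=4, p=341, q=166
  k=4: a=2, p=758, q=369

758/369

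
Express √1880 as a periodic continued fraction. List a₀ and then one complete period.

a₀ = ⌊√1880⌋ = 43.
With m₀=0, d₀=1 and mₖ₊₁ = dₖaₖ − mₖ, dₖ₊₁ = (n − mₖ₊₁²)/dₖ, aₖ₊₁ = ⌊(a₀+mₖ₊₁)/dₖ₊₁⌋:
  k=1: m=43, d=31, a=2
  k=2: m=19, d=49, a=1
  k=3: m=30, d=20, a=3
  k=4: m=30, d=49, a=1
  k=5: m=19, d=31, a=2
  k=6: m=43, d=1, a=86
d=1 and a=2a₀=86 at k=6, so the next step gives (m, d) = (43, 31) again — its k=1 value — and the period has length 6.

[43; 2, 1, 3, 1, 2, 86]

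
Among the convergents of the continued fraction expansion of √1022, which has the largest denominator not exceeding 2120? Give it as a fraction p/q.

√1022 = [31; 1, 30, 1, 62, …] (period length 4).
Convergents:
  p_0/q_0 = 31/1
  p_1/q_1 = 32/1
  p_2/q_2 = 991/31
  p_3/q_3 = 1023/32
  p_4/q_4 = 64417/2015
  p_5/q_5 = 65440/2047
  p_6/q_6 = 2027617/63425
q_5 = 2047 ≤ 2120 < 63425 = q_6, so the answer is 65440/2047.

65440/2047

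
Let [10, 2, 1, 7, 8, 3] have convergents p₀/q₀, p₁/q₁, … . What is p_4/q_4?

1935/187

Using pₖ = aₖpₖ₋₁ + pₖ₋₂, qₖ = aₖqₖ₋₁ + qₖ₋₂ (with p₋₁=1, p₋₂=0, q₋₁=0, q₋₂=1):
  k=0: a=10, p=10, q=1
  k=1: a=2, p=21, q=2
  k=2: a=1, p=31, q=3
  k=3: a=7, p=238, q=23
  k=4: a=8, p=1935, q=187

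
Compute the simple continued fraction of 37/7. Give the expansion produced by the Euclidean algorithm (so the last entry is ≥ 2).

37 = 5*7 + 2
7 = 3*2 + 1
2 = 2*1 + 0  (stop)
So 37/7 = [5; 3, 2].

[5; 3, 2]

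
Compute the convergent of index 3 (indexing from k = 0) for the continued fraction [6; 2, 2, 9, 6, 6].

Using pₖ = aₖpₖ₋₁ + pₖ₋₂, qₖ = aₖqₖ₋₁ + qₖ₋₂ (with p₋₁=1, p₋₂=0, q₋₁=0, q₋₂=1):
  k=0: a=6, p=6, q=1
  k=1: a=2, p=13, q=2
  k=2: a=2, p=32, q=5
  k=3: a=9, p=301, q=47

301/47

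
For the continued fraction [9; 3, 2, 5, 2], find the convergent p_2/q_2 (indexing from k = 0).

65/7

Using pₖ = aₖpₖ₋₁ + pₖ₋₂, qₖ = aₖqₖ₋₁ + qₖ₋₂ (with p₋₁=1, p₋₂=0, q₋₁=0, q₋₂=1):
  k=0: a=9, p=9, q=1
  k=1: a=3, p=28, q=3
  k=2: a=2, p=65, q=7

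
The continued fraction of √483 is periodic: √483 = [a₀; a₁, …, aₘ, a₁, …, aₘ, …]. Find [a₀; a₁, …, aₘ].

a₀ = ⌊√483⌋ = 21.
With m₀=0, d₀=1 and mₖ₊₁ = dₖaₖ − mₖ, dₖ₊₁ = (n − mₖ₊₁²)/dₖ, aₖ₊₁ = ⌊(a₀+mₖ₊₁)/dₖ₊₁⌋:
  k=1: m=21, d=42, a=1
  k=2: m=21, d=1, a=42
d=1 and a=2a₀=42 at k=2, so the next step gives (m, d) = (21, 42) again — its k=1 value — and the period has length 2.

[21; 1, 42]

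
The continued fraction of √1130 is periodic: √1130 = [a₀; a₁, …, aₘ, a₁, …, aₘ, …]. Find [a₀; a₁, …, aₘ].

a₀ = ⌊√1130⌋ = 33.
With m₀=0, d₀=1 and mₖ₊₁ = dₖaₖ − mₖ, dₖ₊₁ = (n − mₖ₊₁²)/dₖ, aₖ₊₁ = ⌊(a₀+mₖ₊₁)/dₖ₊₁⌋:
  k=1: m=33, d=41, a=1
  k=2: m=8, d=26, a=1
  k=3: m=18, d=31, a=1
  k=4: m=13, d=31, a=1
  k=5: m=18, d=26, a=1
  k=6: m=8, d=41, a=1
  k=7: m=33, d=1, a=66
d=1 and a=2a₀=66 at k=7, so the next step gives (m, d) = (33, 41) again — its k=1 value — and the period has length 7.

[33; 1, 1, 1, 1, 1, 1, 66]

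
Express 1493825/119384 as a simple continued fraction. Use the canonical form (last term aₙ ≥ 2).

[12; 1, 1, 19, 14, 18, 12]

1493825 = 12*119384 + 61217
119384 = 1*61217 + 58167
61217 = 1*58167 + 3050
58167 = 19*3050 + 217
3050 = 14*217 + 12
217 = 18*12 + 1
12 = 12*1 + 0  (stop)
So 1493825/119384 = [12; 1, 1, 19, 14, 18, 12].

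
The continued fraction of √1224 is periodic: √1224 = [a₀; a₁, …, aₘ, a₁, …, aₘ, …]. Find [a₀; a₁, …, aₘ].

a₀ = ⌊√1224⌋ = 34.
With m₀=0, d₀=1 and mₖ₊₁ = dₖaₖ − mₖ, dₖ₊₁ = (n − mₖ₊₁²)/dₖ, aₖ₊₁ = ⌊(a₀+mₖ₊₁)/dₖ₊₁⌋:
  k=1: m=34, d=68, a=1
  k=2: m=34, d=1, a=68
d=1 and a=2a₀=68 at k=2, so the next step gives (m, d) = (34, 68) again — its k=1 value — and the period has length 2.

[34; 1, 68]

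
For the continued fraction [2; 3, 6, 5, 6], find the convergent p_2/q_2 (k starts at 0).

Using pₖ = aₖpₖ₋₁ + pₖ₋₂, qₖ = aₖqₖ₋₁ + qₖ₋₂ (with p₋₁=1, p₋₂=0, q₋₁=0, q₋₂=1):
  k=0: a=2, p=2, q=1
  k=1: a=3, p=7, q=3
  k=2: a=6, p=44, q=19

44/19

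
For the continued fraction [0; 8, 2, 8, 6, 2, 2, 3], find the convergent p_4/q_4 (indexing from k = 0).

Using pₖ = aₖpₖ₋₁ + pₖ₋₂, qₖ = aₖqₖ₋₁ + qₖ₋₂ (with p₋₁=1, p₋₂=0, q₋₁=0, q₋₂=1):
  k=0: a=0, p=0, q=1
  k=1: a=8, p=1, q=8
  k=2: a=2, p=2, q=17
  k=3: a=8, p=17, q=144
  k=4: a=6, p=104, q=881

104/881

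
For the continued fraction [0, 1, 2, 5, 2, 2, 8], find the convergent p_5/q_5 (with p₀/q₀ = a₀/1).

Using pₖ = aₖpₖ₋₁ + pₖ₋₂, qₖ = aₖqₖ₋₁ + qₖ₋₂ (with p₋₁=1, p₋₂=0, q₋₁=0, q₋₂=1):
  k=0: a=0, p=0, q=1
  k=1: a=1, p=1, q=1
  k=2: a=2, p=2, q=3
  k=3: a=5, p=11, q=16
  k=4: a=2, p=24, q=35
  k=5: a=2, p=59, q=86

59/86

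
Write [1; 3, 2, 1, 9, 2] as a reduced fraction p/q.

Fold from the inside: start with 2/1.
  9 + 1/2 = 19/2
  1 + 2/19 = 21/19
  2 + 19/21 = 61/21
  3 + 21/61 = 204/61
  1 + 61/204 = 265/204

265/204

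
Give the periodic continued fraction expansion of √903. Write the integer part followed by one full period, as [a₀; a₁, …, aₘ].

a₀ = ⌊√903⌋ = 30.
With m₀=0, d₀=1 and mₖ₊₁ = dₖaₖ − mₖ, dₖ₊₁ = (n − mₖ₊₁²)/dₖ, aₖ₊₁ = ⌊(a₀+mₖ₊₁)/dₖ₊₁⌋:
  k=1: m=30, d=3, a=20
  k=2: m=30, d=1, a=60
d=1 and a=2a₀=60 at k=2, so the next step gives (m, d) = (30, 3) again — its k=1 value — and the period has length 2.

[30; 20, 60]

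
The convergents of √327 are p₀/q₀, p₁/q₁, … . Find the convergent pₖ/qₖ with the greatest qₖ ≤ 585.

√327 = [18; 12, 36, …] (period length 2).
Convergents:
  p_0/q_0 = 18/1
  p_1/q_1 = 217/12
  p_2/q_2 = 7830/433
  p_3/q_3 = 94177/5208
q_2 = 433 ≤ 585 < 5208 = q_3, so the answer is 7830/433.

7830/433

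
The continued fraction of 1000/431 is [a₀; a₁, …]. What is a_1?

1000 = 2·431 + 138   →  a_0 = 2
431 = 3·138 + 17   →  a_1 = 3

3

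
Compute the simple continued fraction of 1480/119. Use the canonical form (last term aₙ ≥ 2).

1480 = 12*119 + 52
119 = 2*52 + 15
52 = 3*15 + 7
15 = 2*7 + 1
7 = 7*1 + 0  (stop)
So 1480/119 = [12; 2, 3, 2, 7].

[12; 2, 3, 2, 7]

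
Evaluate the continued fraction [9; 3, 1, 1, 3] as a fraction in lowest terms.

Using pₖ = aₖpₖ₋₁ + pₖ₋₂ and qₖ = aₖqₖ₋₁ + qₖ₋₂:
  k=0: a=9, p=9, q=1
  k=1: a=3, p=28, q=3
  k=2: a=1, p=37, q=4
  k=3: a=1, p=65, q=7
  k=4: a=3, p=232, q=25

232/25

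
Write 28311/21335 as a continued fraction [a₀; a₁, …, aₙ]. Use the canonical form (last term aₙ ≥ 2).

[1; 3, 17, 7, 7, 8]

28311 = 1*21335 + 6976
21335 = 3*6976 + 407
6976 = 17*407 + 57
407 = 7*57 + 8
57 = 7*8 + 1
8 = 8*1 + 0  (stop)
So 28311/21335 = [1; 3, 17, 7, 7, 8].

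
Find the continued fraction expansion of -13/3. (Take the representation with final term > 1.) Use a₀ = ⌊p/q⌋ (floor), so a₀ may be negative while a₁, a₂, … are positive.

-13 = -5×3 + 2
3 = 1×2 + 1
2 = 2×1 + 0  (stop)
So -13/3 = [-5; 1, 2].

[-5; 1, 2]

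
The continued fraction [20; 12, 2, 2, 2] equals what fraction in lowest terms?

Fold from the inside: start with 2/1.
  2 + 1/2 = 5/2
  2 + 2/5 = 12/5
  12 + 5/12 = 149/12
  20 + 12/149 = 2992/149

2992/149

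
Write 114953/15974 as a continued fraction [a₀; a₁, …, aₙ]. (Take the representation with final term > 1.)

114953 = 7·15974 + 3135
15974 = 5·3135 + 299
3135 = 10·299 + 145
299 = 2·145 + 9
145 = 16·9 + 1
9 = 9·1 + 0  (stop)
So 114953/15974 = [7; 5, 10, 2, 16, 9].

[7; 5, 10, 2, 16, 9]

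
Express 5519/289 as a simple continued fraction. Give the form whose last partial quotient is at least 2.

5519 = 19×289 + 28
289 = 10×28 + 9
28 = 3×9 + 1
9 = 9×1 + 0  (stop)
So 5519/289 = [19; 10, 3, 9].

[19; 10, 3, 9]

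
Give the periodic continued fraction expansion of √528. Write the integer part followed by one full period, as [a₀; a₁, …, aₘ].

[22; 1, 44]

a₀ = ⌊√528⌋ = 22.
With m₀=0, d₀=1 and mₖ₊₁ = dₖaₖ − mₖ, dₖ₊₁ = (n − mₖ₊₁²)/dₖ, aₖ₊₁ = ⌊(a₀+mₖ₊₁)/dₖ₊₁⌋:
  k=1: m=22, d=44, a=1
  k=2: m=22, d=1, a=44
d=1 and a=2a₀=44 at k=2, so the next step gives (m, d) = (22, 44) again — its k=1 value — and the period has length 2.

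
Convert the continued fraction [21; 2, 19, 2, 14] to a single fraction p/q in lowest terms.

24904/1159

Fold from the inside: start with 14/1.
  2 + 1/14 = 29/14
  19 + 14/29 = 565/29
  2 + 29/565 = 1159/565
  21 + 565/1159 = 24904/1159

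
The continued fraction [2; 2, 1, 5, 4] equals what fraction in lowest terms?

Fold from the inside: start with 4/1.
  5 + 1/4 = 21/4
  1 + 4/21 = 25/21
  2 + 21/25 = 71/25
  2 + 25/71 = 167/71

167/71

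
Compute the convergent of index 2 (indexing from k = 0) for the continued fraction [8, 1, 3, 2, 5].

35/4

Using pₖ = aₖpₖ₋₁ + pₖ₋₂, qₖ = aₖqₖ₋₁ + qₖ₋₂ (with p₋₁=1, p₋₂=0, q₋₁=0, q₋₂=1):
  k=0: a=8, p=8, q=1
  k=1: a=1, p=9, q=1
  k=2: a=3, p=35, q=4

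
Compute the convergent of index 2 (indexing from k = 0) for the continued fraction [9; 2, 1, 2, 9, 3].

28/3

Using pₖ = aₖpₖ₋₁ + pₖ₋₂, qₖ = aₖqₖ₋₁ + qₖ₋₂ (with p₋₁=1, p₋₂=0, q₋₁=0, q₋₂=1):
  k=0: a=9, p=9, q=1
  k=1: a=2, p=19, q=2
  k=2: a=1, p=28, q=3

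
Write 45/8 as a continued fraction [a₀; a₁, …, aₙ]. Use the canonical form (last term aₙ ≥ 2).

[5; 1, 1, 1, 2]

45 = 5·8 + 5
8 = 1·5 + 3
5 = 1·3 + 2
3 = 1·2 + 1
2 = 2·1 + 0  (stop)
So 45/8 = [5; 1, 1, 1, 2].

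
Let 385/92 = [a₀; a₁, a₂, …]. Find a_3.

385 = 4·92 + 17   →  a_0 = 4
92 = 5·17 + 7   →  a_1 = 5
17 = 2·7 + 3   →  a_2 = 2
7 = 2·3 + 1   →  a_3 = 2

2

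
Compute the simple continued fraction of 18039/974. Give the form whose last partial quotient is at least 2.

[18; 1, 1, 11, 1, 2, 13]

18039 = 18*974 + 507
974 = 1*507 + 467
507 = 1*467 + 40
467 = 11*40 + 27
40 = 1*27 + 13
27 = 2*13 + 1
13 = 13*1 + 0  (stop)
So 18039/974 = [18; 1, 1, 11, 1, 2, 13].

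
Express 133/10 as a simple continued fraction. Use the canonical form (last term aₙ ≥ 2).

133 = 13*10 + 3
10 = 3*3 + 1
3 = 3*1 + 0  (stop)
So 133/10 = [13; 3, 3].

[13; 3, 3]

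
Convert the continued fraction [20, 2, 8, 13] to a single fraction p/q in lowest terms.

4565/223

Using pₖ = aₖpₖ₋₁ + pₖ₋₂ and qₖ = aₖqₖ₋₁ + qₖ₋₂:
  k=0: a=20, p=20, q=1
  k=1: a=2, p=41, q=2
  k=2: a=8, p=348, q=17
  k=3: a=13, p=4565, q=223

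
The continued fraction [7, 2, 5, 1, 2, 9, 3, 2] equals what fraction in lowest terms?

18619/2496

Using pₖ = aₖpₖ₋₁ + pₖ₋₂ and qₖ = aₖqₖ₋₁ + qₖ₋₂:
  k=0: a=7, p=7, q=1
  k=1: a=2, p=15, q=2
  k=2: a=5, p=82, q=11
  k=3: a=1, p=97, q=13
  k=4: a=2, p=276, q=37
  k=5: a=9, p=2581, q=346
  k=6: a=3, p=8019, q=1075
  k=7: a=2, p=18619, q=2496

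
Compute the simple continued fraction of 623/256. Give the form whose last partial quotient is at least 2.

623 = 2×256 + 111
256 = 2×111 + 34
111 = 3×34 + 9
34 = 3×9 + 7
9 = 1×7 + 2
7 = 3×2 + 1
2 = 2×1 + 0  (stop)
So 623/256 = [2; 2, 3, 3, 1, 3, 2].

[2; 2, 3, 3, 1, 3, 2]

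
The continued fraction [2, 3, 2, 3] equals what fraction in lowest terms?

Using pₖ = aₖpₖ₋₁ + pₖ₋₂ and qₖ = aₖqₖ₋₁ + qₖ₋₂:
  k=0: a=2, p=2, q=1
  k=1: a=3, p=7, q=3
  k=2: a=2, p=16, q=7
  k=3: a=3, p=55, q=24

55/24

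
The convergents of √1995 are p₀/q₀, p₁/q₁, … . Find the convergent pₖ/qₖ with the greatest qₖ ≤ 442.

√1995 = [44; 1, 1, 1, 88, …] (period length 4).
Convergents:
  p_0/q_0 = 44/1
  p_1/q_1 = 45/1
  p_2/q_2 = 89/2
  p_3/q_3 = 134/3
  p_4/q_4 = 11881/266
  p_5/q_5 = 12015/269
  p_6/q_6 = 23896/535
q_5 = 269 ≤ 442 < 535 = q_6, so the answer is 12015/269.

12015/269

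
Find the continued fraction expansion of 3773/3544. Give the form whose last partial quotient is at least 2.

[1; 15, 2, 9, 1, 10]

3773 = 1*3544 + 229
3544 = 15*229 + 109
229 = 2*109 + 11
109 = 9*11 + 10
11 = 1*10 + 1
10 = 10*1 + 0  (stop)
So 3773/3544 = [1; 15, 2, 9, 1, 10].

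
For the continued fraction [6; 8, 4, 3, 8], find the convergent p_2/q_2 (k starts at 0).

202/33

Using pₖ = aₖpₖ₋₁ + pₖ₋₂, qₖ = aₖqₖ₋₁ + qₖ₋₂ (with p₋₁=1, p₋₂=0, q₋₁=0, q₋₂=1):
  k=0: a=6, p=6, q=1
  k=1: a=8, p=49, q=8
  k=2: a=4, p=202, q=33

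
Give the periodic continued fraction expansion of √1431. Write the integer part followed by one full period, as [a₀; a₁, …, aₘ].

[37; 1, 4, 1, 4, 1, 74]

a₀ = ⌊√1431⌋ = 37.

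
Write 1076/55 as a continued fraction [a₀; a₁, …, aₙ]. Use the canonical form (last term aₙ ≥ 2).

1076 = 19*55 + 31
55 = 1*31 + 24
31 = 1*24 + 7
24 = 3*7 + 3
7 = 2*3 + 1
3 = 3*1 + 0  (stop)
So 1076/55 = [19; 1, 1, 3, 2, 3].

[19; 1, 1, 3, 2, 3]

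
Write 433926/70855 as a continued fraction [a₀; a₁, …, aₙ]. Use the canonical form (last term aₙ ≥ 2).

[6; 8, 18, 16, 4, 3, 2]

433926 = 6·70855 + 8796
70855 = 8·8796 + 487
8796 = 18·487 + 30
487 = 16·30 + 7
30 = 4·7 + 2
7 = 3·2 + 1
2 = 2·1 + 0  (stop)
So 433926/70855 = [6; 8, 18, 16, 4, 3, 2].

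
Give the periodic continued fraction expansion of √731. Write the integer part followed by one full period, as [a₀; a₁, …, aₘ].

[27; 27, 54]

a₀ = ⌊√731⌋ = 27.
With m₀=0, d₀=1 and mₖ₊₁ = dₖaₖ − mₖ, dₖ₊₁ = (n − mₖ₊₁²)/dₖ, aₖ₊₁ = ⌊(a₀+mₖ₊₁)/dₖ₊₁⌋:
  k=1: m=27, d=2, a=27
  k=2: m=27, d=1, a=54
d=1 and a=2a₀=54 at k=2, so the next step gives (m, d) = (27, 2) again — its k=1 value — and the period has length 2.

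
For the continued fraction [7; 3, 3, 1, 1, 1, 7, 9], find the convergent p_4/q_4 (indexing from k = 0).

Using pₖ = aₖpₖ₋₁ + pₖ₋₂, qₖ = aₖqₖ₋₁ + qₖ₋₂ (with p₋₁=1, p₋₂=0, q₋₁=0, q₋₂=1):
  k=0: a=7, p=7, q=1
  k=1: a=3, p=22, q=3
  k=2: a=3, p=73, q=10
  k=3: a=1, p=95, q=13
  k=4: a=1, p=168, q=23

168/23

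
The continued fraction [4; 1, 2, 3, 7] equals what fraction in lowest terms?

Fold from the inside: start with 7/1.
  3 + 1/7 = 22/7
  2 + 7/22 = 51/22
  1 + 22/51 = 73/51
  4 + 51/73 = 343/73

343/73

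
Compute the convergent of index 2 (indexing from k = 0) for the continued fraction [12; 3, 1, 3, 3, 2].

49/4

Using pₖ = aₖpₖ₋₁ + pₖ₋₂, qₖ = aₖqₖ₋₁ + qₖ₋₂ (with p₋₁=1, p₋₂=0, q₋₁=0, q₋₂=1):
  k=0: a=12, p=12, q=1
  k=1: a=3, p=37, q=3
  k=2: a=1, p=49, q=4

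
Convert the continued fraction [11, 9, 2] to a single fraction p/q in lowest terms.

211/19

Fold from the inside: start with 2/1.
  9 + 1/2 = 19/2
  11 + 2/19 = 211/19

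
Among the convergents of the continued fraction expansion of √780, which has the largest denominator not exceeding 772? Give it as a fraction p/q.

√780 = [27; 1, 12, 1, 54, …] (period length 4).
Convergents:
  p_0/q_0 = 27/1
  p_1/q_1 = 28/1
  p_2/q_2 = 363/13
  p_3/q_3 = 391/14
  p_4/q_4 = 21477/769
  p_5/q_5 = 21868/783
q_4 = 769 ≤ 772 < 783 = q_5, so the answer is 21477/769.

21477/769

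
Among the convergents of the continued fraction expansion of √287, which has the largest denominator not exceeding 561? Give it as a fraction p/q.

9487/560

√287 = [16; 1, 15, 1, 32, …] (period length 4).
Convergents:
  p_0/q_0 = 16/1
  p_1/q_1 = 17/1
  p_2/q_2 = 271/16
  p_3/q_3 = 288/17
  p_4/q_4 = 9487/560
  p_5/q_5 = 9775/577
q_4 = 560 ≤ 561 < 577 = q_5, so the answer is 9487/560.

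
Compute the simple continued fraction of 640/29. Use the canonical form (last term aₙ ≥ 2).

[22; 14, 2]

640 = 22*29 + 2
29 = 14*2 + 1
2 = 2*1 + 0  (stop)
So 640/29 = [22; 14, 2].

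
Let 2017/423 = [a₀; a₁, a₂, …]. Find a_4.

6

2017 = 4·423 + 325   →  a_0 = 4
423 = 1·325 + 98   →  a_1 = 1
325 = 3·98 + 31   →  a_2 = 3
98 = 3·31 + 5   →  a_3 = 3
31 = 6·5 + 1   →  a_4 = 6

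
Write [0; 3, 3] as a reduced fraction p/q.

3/10

Fold from the inside: start with 3/1.
  3 + 1/3 = 10/3
  0 + 3/10 = 3/10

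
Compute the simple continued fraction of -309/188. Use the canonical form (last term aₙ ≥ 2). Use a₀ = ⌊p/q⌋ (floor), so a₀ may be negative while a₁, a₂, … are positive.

-309 = -2·188 + 67
188 = 2·67 + 54
67 = 1·54 + 13
54 = 4·13 + 2
13 = 6·2 + 1
2 = 2·1 + 0  (stop)
So -309/188 = [-2; 2, 1, 4, 6, 2].

[-2; 2, 1, 4, 6, 2]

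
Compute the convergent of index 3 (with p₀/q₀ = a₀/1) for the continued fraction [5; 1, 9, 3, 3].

Using pₖ = aₖpₖ₋₁ + pₖ₋₂, qₖ = aₖqₖ₋₁ + qₖ₋₂ (with p₋₁=1, p₋₂=0, q₋₁=0, q₋₂=1):
  k=0: a=5, p=5, q=1
  k=1: a=1, p=6, q=1
  k=2: a=9, p=59, q=10
  k=3: a=3, p=183, q=31

183/31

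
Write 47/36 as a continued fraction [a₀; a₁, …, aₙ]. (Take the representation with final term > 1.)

47 = 1·36 + 11
36 = 3·11 + 3
11 = 3·3 + 2
3 = 1·2 + 1
2 = 2·1 + 0  (stop)
So 47/36 = [1; 3, 3, 1, 2].

[1; 3, 3, 1, 2]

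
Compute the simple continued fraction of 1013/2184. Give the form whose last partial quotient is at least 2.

[0; 2, 6, 2, 2, 3, 9]

1013 = 0*2184 + 1013
2184 = 2*1013 + 158
1013 = 6*158 + 65
158 = 2*65 + 28
65 = 2*28 + 9
28 = 3*9 + 1
9 = 9*1 + 0  (stop)
So 1013/2184 = [0; 2, 6, 2, 2, 3, 9].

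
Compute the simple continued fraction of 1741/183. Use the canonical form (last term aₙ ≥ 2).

[9; 1, 1, 17, 1, 4]

1741 = 9·183 + 94
183 = 1·94 + 89
94 = 1·89 + 5
89 = 17·5 + 4
5 = 1·4 + 1
4 = 4·1 + 0  (stop)
So 1741/183 = [9; 1, 1, 17, 1, 4].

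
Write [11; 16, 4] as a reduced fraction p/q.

719/65

Using pₖ = aₖpₖ₋₁ + pₖ₋₂ and qₖ = aₖqₖ₋₁ + qₖ₋₂:
  k=0: a=11, p=11, q=1
  k=1: a=16, p=177, q=16
  k=2: a=4, p=719, q=65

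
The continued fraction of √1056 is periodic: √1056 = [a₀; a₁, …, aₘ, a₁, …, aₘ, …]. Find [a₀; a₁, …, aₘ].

a₀ = ⌊√1056⌋ = 32.
With m₀=0, d₀=1 and mₖ₊₁ = dₖaₖ − mₖ, dₖ₊₁ = (n − mₖ₊₁²)/dₖ, aₖ₊₁ = ⌊(a₀+mₖ₊₁)/dₖ₊₁⌋:
  k=1: m=32, d=32, a=2
  k=2: m=32, d=1, a=64
d=1 and a=2a₀=64 at k=2, so the next step gives (m, d) = (32, 32) again — its k=1 value — and the period has length 2.

[32; 2, 64]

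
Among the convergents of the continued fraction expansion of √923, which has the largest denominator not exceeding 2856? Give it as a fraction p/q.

√923 = [30; 2, 1, 1, 1, 2, 60, …] (period length 6).
Convergents:
  p_0/q_0 = 30/1
  p_1/q_1 = 61/2
  p_2/q_2 = 91/3
  p_3/q_3 = 152/5
  p_4/q_4 = 243/8
  p_5/q_5 = 638/21
  p_6/q_6 = 38523/1268
  p_7/q_7 = 77684/2557
  p_8/q_8 = 116207/3825
q_7 = 2557 ≤ 2856 < 3825 = q_8, so the answer is 77684/2557.

77684/2557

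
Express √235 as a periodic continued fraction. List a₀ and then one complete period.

[15; 3, 30]

a₀ = ⌊√235⌋ = 15.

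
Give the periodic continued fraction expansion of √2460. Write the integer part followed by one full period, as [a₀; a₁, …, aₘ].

a₀ = ⌊√2460⌋ = 49.
With m₀=0, d₀=1 and mₖ₊₁ = dₖaₖ − mₖ, dₖ₊₁ = (n − mₖ₊₁²)/dₖ, aₖ₊₁ = ⌊(a₀+mₖ₊₁)/dₖ₊₁⌋:
  k=1: m=49, d=59, a=1
  k=2: m=10, d=40, a=1
  k=3: m=30, d=39, a=2
  k=4: m=48, d=4, a=24
  k=5: m=48, d=39, a=2
  k=6: m=30, d=40, a=1
  k=7: m=10, d=59, a=1
  k=8: m=49, d=1, a=98
d=1 and a=2a₀=98 at k=8, so the next step gives (m, d) = (49, 59) again — its k=1 value — and the period has length 8.

[49; 1, 1, 2, 24, 2, 1, 1, 98]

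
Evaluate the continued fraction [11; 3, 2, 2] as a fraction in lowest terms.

192/17

Fold from the inside: start with 2/1.
  2 + 1/2 = 5/2
  3 + 2/5 = 17/5
  11 + 5/17 = 192/17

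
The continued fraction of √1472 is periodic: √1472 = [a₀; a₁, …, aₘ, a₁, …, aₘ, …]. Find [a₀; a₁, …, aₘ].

a₀ = ⌊√1472⌋ = 38.

[38; 2, 1, 2, 1, 2, 76]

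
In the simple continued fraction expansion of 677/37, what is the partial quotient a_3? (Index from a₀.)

677 = 18·37 + 11   →  a_0 = 18
37 = 3·11 + 4   →  a_1 = 3
11 = 2·4 + 3   →  a_2 = 2
4 = 1·3 + 1   →  a_3 = 1

1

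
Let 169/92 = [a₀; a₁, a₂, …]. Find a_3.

7

169 = 1·92 + 77   →  a_0 = 1
92 = 1·77 + 15   →  a_1 = 1
77 = 5·15 + 2   →  a_2 = 5
15 = 7·2 + 1   →  a_3 = 7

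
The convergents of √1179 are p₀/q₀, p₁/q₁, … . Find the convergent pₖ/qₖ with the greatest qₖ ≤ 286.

√1179 = [34; 2, 1, 33, 1, 2, 68, …] (period length 6).
Convergents:
  p_0/q_0 = 34/1
  p_1/q_1 = 69/2
  p_2/q_2 = 103/3
  p_3/q_3 = 3468/101
  p_4/q_4 = 3571/104
  p_5/q_5 = 10610/309
q_4 = 104 ≤ 286 < 309 = q_5, so the answer is 3571/104.

3571/104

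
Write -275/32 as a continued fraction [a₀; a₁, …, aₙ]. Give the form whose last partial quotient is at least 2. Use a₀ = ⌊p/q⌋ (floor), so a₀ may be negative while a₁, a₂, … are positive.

[-9; 2, 2, 6]

-275 = -9*32 + 13
32 = 2*13 + 6
13 = 2*6 + 1
6 = 6*1 + 0  (stop)
So -275/32 = [-9; 2, 2, 6].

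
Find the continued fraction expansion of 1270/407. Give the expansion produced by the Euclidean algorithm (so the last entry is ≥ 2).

[3; 8, 3, 3, 1, 3]

1270 = 3*407 + 49
407 = 8*49 + 15
49 = 3*15 + 4
15 = 3*4 + 3
4 = 1*3 + 1
3 = 3*1 + 0  (stop)
So 1270/407 = [3; 8, 3, 3, 1, 3].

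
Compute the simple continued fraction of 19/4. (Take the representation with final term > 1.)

[4; 1, 3]

19 = 4*4 + 3
4 = 1*3 + 1
3 = 3*1 + 0  (stop)
So 19/4 = [4; 1, 3].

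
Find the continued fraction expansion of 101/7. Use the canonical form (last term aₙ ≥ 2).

[14; 2, 3]

101 = 14×7 + 3
7 = 2×3 + 1
3 = 3×1 + 0  (stop)
So 101/7 = [14; 2, 3].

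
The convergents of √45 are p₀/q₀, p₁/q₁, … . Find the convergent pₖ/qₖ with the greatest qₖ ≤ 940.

√45 = [6; 1, 2, 2, 2, 1, 12, …] (period length 6).
Convergents:
  p_0/q_0 = 6/1
  p_1/q_1 = 7/1
  p_2/q_2 = 20/3
  p_3/q_3 = 47/7
  p_4/q_4 = 114/17
  p_5/q_5 = 161/24
  p_6/q_6 = 2046/305
  p_7/q_7 = 2207/329
  p_8/q_8 = 6460/963
q_7 = 329 ≤ 940 < 963 = q_8, so the answer is 2207/329.

2207/329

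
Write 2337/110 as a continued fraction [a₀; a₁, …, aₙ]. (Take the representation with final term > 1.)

[21; 4, 13, 2]

2337 = 21·110 + 27
110 = 4·27 + 2
27 = 13·2 + 1
2 = 2·1 + 0  (stop)
So 2337/110 = [21; 4, 13, 2].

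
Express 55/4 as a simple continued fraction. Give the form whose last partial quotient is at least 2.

55 = 13*4 + 3
4 = 1*3 + 1
3 = 3*1 + 0  (stop)
So 55/4 = [13; 1, 3].

[13; 1, 3]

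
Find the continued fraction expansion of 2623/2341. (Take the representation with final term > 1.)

[1; 8, 3, 3, 6, 1, 3]

2623 = 1×2341 + 282
2341 = 8×282 + 85
282 = 3×85 + 27
85 = 3×27 + 4
27 = 6×4 + 3
4 = 1×3 + 1
3 = 3×1 + 0  (stop)
So 2623/2341 = [1; 8, 3, 3, 6, 1, 3].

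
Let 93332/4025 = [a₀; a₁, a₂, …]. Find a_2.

3

93332 = 23·4025 + 757   →  a_0 = 23
4025 = 5·757 + 240   →  a_1 = 5
757 = 3·240 + 37   →  a_2 = 3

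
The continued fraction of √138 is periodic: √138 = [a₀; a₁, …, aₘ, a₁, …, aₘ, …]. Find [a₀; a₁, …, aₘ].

a₀ = ⌊√138⌋ = 11.
With m₀=0, d₀=1 and mₖ₊₁ = dₖaₖ − mₖ, dₖ₊₁ = (n − mₖ₊₁²)/dₖ, aₖ₊₁ = ⌊(a₀+mₖ₊₁)/dₖ₊₁⌋:
  k=1: m=11, d=17, a=1
  k=2: m=6, d=6, a=2
  k=3: m=6, d=17, a=1
  k=4: m=11, d=1, a=22
d=1 and a=2a₀=22 at k=4, so the next step gives (m, d) = (11, 17) again — its k=1 value — and the period has length 4.

[11; 1, 2, 1, 22]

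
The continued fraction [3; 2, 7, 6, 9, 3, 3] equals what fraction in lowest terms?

Fold from the inside: start with 3/1.
  3 + 1/3 = 10/3
  9 + 3/10 = 93/10
  6 + 10/93 = 568/93
  7 + 93/568 = 4069/568
  2 + 568/4069 = 8706/4069
  3 + 4069/8706 = 30187/8706

30187/8706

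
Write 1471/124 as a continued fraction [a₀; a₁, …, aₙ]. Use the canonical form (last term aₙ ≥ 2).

[11; 1, 6, 3, 2, 2]

1471 = 11·124 + 107
124 = 1·107 + 17
107 = 6·17 + 5
17 = 3·5 + 2
5 = 2·2 + 1
2 = 2·1 + 0  (stop)
So 1471/124 = [11; 1, 6, 3, 2, 2].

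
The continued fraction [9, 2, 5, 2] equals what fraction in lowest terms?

227/24

Fold from the inside: start with 2/1.
  5 + 1/2 = 11/2
  2 + 2/11 = 24/11
  9 + 11/24 = 227/24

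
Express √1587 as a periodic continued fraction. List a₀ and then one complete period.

a₀ = ⌊√1587⌋ = 39.
With m₀=0, d₀=1 and mₖ₊₁ = dₖaₖ − mₖ, dₖ₊₁ = (n − mₖ₊₁²)/dₖ, aₖ₊₁ = ⌊(a₀+mₖ₊₁)/dₖ₊₁⌋:
  k=1: m=39, d=66, a=1
  k=2: m=27, d=13, a=5
  k=3: m=38, d=11, a=7
  k=4: m=39, d=6, a=13
  k=5: m=39, d=11, a=7
  k=6: m=38, d=13, a=5
  k=7: m=27, d=66, a=1
  k=8: m=39, d=1, a=78
d=1 and a=2a₀=78 at k=8, so the next step gives (m, d) = (39, 66) again — its k=1 value — and the period has length 8.

[39; 1, 5, 7, 13, 7, 5, 1, 78]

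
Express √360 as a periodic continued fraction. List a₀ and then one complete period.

[18; 1, 36]

a₀ = ⌊√360⌋ = 18.
With m₀=0, d₀=1 and mₖ₊₁ = dₖaₖ − mₖ, dₖ₊₁ = (n − mₖ₊₁²)/dₖ, aₖ₊₁ = ⌊(a₀+mₖ₊₁)/dₖ₊₁⌋:
  k=1: m=18, d=36, a=1
  k=2: m=18, d=1, a=36
d=1 and a=2a₀=36 at k=2, so the next step gives (m, d) = (18, 36) again — its k=1 value — and the period has length 2.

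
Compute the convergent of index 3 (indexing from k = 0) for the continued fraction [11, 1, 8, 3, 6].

333/28

Using pₖ = aₖpₖ₋₁ + pₖ₋₂, qₖ = aₖqₖ₋₁ + qₖ₋₂ (with p₋₁=1, p₋₂=0, q₋₁=0, q₋₂=1):
  k=0: a=11, p=11, q=1
  k=1: a=1, p=12, q=1
  k=2: a=8, p=107, q=9
  k=3: a=3, p=333, q=28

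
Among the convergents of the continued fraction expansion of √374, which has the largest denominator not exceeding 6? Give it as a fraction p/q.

√374 = [19; 2, 1, 18, 1, 2, 38, …] (period length 6).
Convergents:
  p_0/q_0 = 19/1
  p_1/q_1 = 39/2
  p_2/q_2 = 58/3
  p_3/q_3 = 1083/56
q_2 = 3 ≤ 6 < 56 = q_3, so the answer is 58/3.

58/3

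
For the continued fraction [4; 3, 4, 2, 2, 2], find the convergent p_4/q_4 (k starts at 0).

306/71

Using pₖ = aₖpₖ₋₁ + pₖ₋₂, qₖ = aₖqₖ₋₁ + qₖ₋₂ (with p₋₁=1, p₋₂=0, q₋₁=0, q₋₂=1):
  k=0: a=4, p=4, q=1
  k=1: a=3, p=13, q=3
  k=2: a=4, p=56, q=13
  k=3: a=2, p=125, q=29
  k=4: a=2, p=306, q=71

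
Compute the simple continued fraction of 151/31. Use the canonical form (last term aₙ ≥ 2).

151 = 4×31 + 27
31 = 1×27 + 4
27 = 6×4 + 3
4 = 1×3 + 1
3 = 3×1 + 0  (stop)
So 151/31 = [4; 1, 6, 1, 3].

[4; 1, 6, 1, 3]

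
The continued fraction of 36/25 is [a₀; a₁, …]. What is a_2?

36 = 1·25 + 11   →  a_0 = 1
25 = 2·11 + 3   →  a_1 = 2
11 = 3·3 + 2   →  a_2 = 3

3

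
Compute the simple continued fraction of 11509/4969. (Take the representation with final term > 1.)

11509 = 2*4969 + 1571
4969 = 3*1571 + 256
1571 = 6*256 + 35
256 = 7*35 + 11
35 = 3*11 + 2
11 = 5*2 + 1
2 = 2*1 + 0  (stop)
So 11509/4969 = [2; 3, 6, 7, 3, 5, 2].

[2; 3, 6, 7, 3, 5, 2]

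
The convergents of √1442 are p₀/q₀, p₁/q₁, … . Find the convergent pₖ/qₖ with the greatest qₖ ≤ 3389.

√1442 = [37; 1, 36, 1, 74, …] (period length 4).
Convergents:
  p_0/q_0 = 37/1
  p_1/q_1 = 38/1
  p_2/q_2 = 1405/37
  p_3/q_3 = 1443/38
  p_4/q_4 = 108187/2849
  p_5/q_5 = 109630/2887
  p_6/q_6 = 4054867/106781
q_5 = 2887 ≤ 3389 < 106781 = q_6, so the answer is 109630/2887.

109630/2887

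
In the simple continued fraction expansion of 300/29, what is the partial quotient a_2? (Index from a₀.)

300 = 10·29 + 10   →  a_0 = 10
29 = 2·10 + 9   →  a_1 = 2
10 = 1·9 + 1   →  a_2 = 1

1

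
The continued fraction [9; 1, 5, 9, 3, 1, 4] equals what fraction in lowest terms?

10574/1075

Using pₖ = aₖpₖ₋₁ + pₖ₋₂ and qₖ = aₖqₖ₋₁ + qₖ₋₂:
  k=0: a=9, p=9, q=1
  k=1: a=1, p=10, q=1
  k=2: a=5, p=59, q=6
  k=3: a=9, p=541, q=55
  k=4: a=3, p=1682, q=171
  k=5: a=1, p=2223, q=226
  k=6: a=4, p=10574, q=1075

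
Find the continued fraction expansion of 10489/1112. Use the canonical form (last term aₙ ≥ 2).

[9; 2, 3, 4, 1, 5, 5]

10489 = 9*1112 + 481
1112 = 2*481 + 150
481 = 3*150 + 31
150 = 4*31 + 26
31 = 1*26 + 5
26 = 5*5 + 1
5 = 5*1 + 0  (stop)
So 10489/1112 = [9; 2, 3, 4, 1, 5, 5].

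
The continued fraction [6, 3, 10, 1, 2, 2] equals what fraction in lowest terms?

Using pₖ = aₖpₖ₋₁ + pₖ₋₂ and qₖ = aₖqₖ₋₁ + qₖ₋₂:
  k=0: a=6, p=6, q=1
  k=1: a=3, p=19, q=3
  k=2: a=10, p=196, q=31
  k=3: a=1, p=215, q=34
  k=4: a=2, p=626, q=99
  k=5: a=2, p=1467, q=232

1467/232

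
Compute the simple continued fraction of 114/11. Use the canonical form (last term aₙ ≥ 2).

[10; 2, 1, 3]

114 = 10×11 + 4
11 = 2×4 + 3
4 = 1×3 + 1
3 = 3×1 + 0  (stop)
So 114/11 = [10; 2, 1, 3].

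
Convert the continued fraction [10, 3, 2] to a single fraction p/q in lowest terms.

Fold from the inside: start with 2/1.
  3 + 1/2 = 7/2
  10 + 2/7 = 72/7

72/7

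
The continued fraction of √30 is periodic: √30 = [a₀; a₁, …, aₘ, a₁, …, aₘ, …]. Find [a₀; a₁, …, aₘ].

[5; 2, 10]

a₀ = ⌊√30⌋ = 5.
With m₀=0, d₀=1 and mₖ₊₁ = dₖaₖ − mₖ, dₖ₊₁ = (n − mₖ₊₁²)/dₖ, aₖ₊₁ = ⌊(a₀+mₖ₊₁)/dₖ₊₁⌋:
  k=1: m=5, d=5, a=2
  k=2: m=5, d=1, a=10
d=1 and a=2a₀=10 at k=2, so the next step gives (m, d) = (5, 5) again — its k=1 value — and the period has length 2.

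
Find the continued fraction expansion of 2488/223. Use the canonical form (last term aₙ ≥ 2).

[11; 6, 2, 1, 2, 4]

2488 = 11*223 + 35
223 = 6*35 + 13
35 = 2*13 + 9
13 = 1*9 + 4
9 = 2*4 + 1
4 = 4*1 + 0  (stop)
So 2488/223 = [11; 6, 2, 1, 2, 4].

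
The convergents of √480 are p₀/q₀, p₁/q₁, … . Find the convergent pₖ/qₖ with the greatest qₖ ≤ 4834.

√480 = [21; 1, 9, 1, 42, …] (period length 4).
Convergents:
  p_0/q_0 = 21/1
  p_1/q_1 = 22/1
  p_2/q_2 = 219/10
  p_3/q_3 = 241/11
  p_4/q_4 = 10341/472
  p_5/q_5 = 10582/483
  p_6/q_6 = 105579/4819
  p_7/q_7 = 116161/5302
q_6 = 4819 ≤ 4834 < 5302 = q_7, so the answer is 105579/4819.

105579/4819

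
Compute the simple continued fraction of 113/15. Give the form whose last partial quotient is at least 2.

113 = 7×15 + 8
15 = 1×8 + 7
8 = 1×7 + 1
7 = 7×1 + 0  (stop)
So 113/15 = [7; 1, 1, 7].

[7; 1, 1, 7]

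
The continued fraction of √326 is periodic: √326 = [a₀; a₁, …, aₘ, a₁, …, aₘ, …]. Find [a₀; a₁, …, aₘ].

a₀ = ⌊√326⌋ = 18.

[18; 18, 36]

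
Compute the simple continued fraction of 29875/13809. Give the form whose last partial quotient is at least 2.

29875 = 2*13809 + 2257
13809 = 6*2257 + 267
2257 = 8*267 + 121
267 = 2*121 + 25
121 = 4*25 + 21
25 = 1*21 + 4
21 = 5*4 + 1
4 = 4*1 + 0  (stop)
So 29875/13809 = [2; 6, 8, 2, 4, 1, 5, 4].

[2; 6, 8, 2, 4, 1, 5, 4]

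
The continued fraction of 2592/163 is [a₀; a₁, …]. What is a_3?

2592 = 15·163 + 147   →  a_0 = 15
163 = 1·147 + 16   →  a_1 = 1
147 = 9·16 + 3   →  a_2 = 9
16 = 5·3 + 1   →  a_3 = 5

5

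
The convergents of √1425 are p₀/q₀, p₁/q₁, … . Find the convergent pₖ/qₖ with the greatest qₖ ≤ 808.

√1425 = [37; 1, 2, 1, 74, …] (period length 4).
Convergents:
  p_0/q_0 = 37/1
  p_1/q_1 = 38/1
  p_2/q_2 = 113/3
  p_3/q_3 = 151/4
  p_4/q_4 = 11287/299
  p_5/q_5 = 11438/303
  p_6/q_6 = 34163/905
q_5 = 303 ≤ 808 < 905 = q_6, so the answer is 11438/303.

11438/303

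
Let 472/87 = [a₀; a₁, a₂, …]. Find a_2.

2

472 = 5·87 + 37   →  a_0 = 5
87 = 2·37 + 13   →  a_1 = 2
37 = 2·13 + 11   →  a_2 = 2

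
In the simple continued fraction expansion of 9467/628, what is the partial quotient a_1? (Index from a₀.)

9467 = 15·628 + 47   →  a_0 = 15
628 = 13·47 + 17   →  a_1 = 13

13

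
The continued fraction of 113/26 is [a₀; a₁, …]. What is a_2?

1

113 = 4·26 + 9   →  a_0 = 4
26 = 2·9 + 8   →  a_1 = 2
9 = 1·8 + 1   →  a_2 = 1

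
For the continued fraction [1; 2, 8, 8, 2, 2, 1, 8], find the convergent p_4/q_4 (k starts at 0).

431/293

Using pₖ = aₖpₖ₋₁ + pₖ₋₂, qₖ = aₖqₖ₋₁ + qₖ₋₂ (with p₋₁=1, p₋₂=0, q₋₁=0, q₋₂=1):
  k=0: a=1, p=1, q=1
  k=1: a=2, p=3, q=2
  k=2: a=8, p=25, q=17
  k=3: a=8, p=203, q=138
  k=4: a=2, p=431, q=293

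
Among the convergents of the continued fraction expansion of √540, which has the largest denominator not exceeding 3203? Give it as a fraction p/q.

√540 = [23; 4, 4, 1, 10, 1, 4, 4, 46, …] (period length 8).
Convergents:
  p_0/q_0 = 23/1
  p_1/q_1 = 93/4
  p_2/q_2 = 395/17
  p_3/q_3 = 488/21
  p_4/q_4 = 5275/227
  p_5/q_5 = 5763/248
  p_6/q_6 = 28327/1219
  p_7/q_7 = 119071/5124
q_6 = 1219 ≤ 3203 < 5124 = q_7, so the answer is 28327/1219.

28327/1219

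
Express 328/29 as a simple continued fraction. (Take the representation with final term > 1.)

328 = 11*29 + 9
29 = 3*9 + 2
9 = 4*2 + 1
2 = 2*1 + 0  (stop)
So 328/29 = [11; 3, 4, 2].

[11; 3, 4, 2]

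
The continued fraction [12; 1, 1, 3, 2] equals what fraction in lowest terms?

Fold from the inside: start with 2/1.
  3 + 1/2 = 7/2
  1 + 2/7 = 9/7
  1 + 7/9 = 16/9
  12 + 9/16 = 201/16

201/16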